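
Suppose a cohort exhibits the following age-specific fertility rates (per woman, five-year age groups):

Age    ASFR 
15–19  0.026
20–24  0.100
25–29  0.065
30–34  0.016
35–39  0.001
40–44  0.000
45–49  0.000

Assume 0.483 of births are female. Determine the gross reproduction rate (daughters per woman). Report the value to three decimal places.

0.502

Proportion female at birth = 0.483.
Sum of ASFRs = 0.026 + 0.100 + 0.065 + 0.016 + 0.001 + 0.000 + 0.000 = 0.208
TFR = 5 × 0.208 = 1.04
GRR = 0.483 × 1.04 = 0.50232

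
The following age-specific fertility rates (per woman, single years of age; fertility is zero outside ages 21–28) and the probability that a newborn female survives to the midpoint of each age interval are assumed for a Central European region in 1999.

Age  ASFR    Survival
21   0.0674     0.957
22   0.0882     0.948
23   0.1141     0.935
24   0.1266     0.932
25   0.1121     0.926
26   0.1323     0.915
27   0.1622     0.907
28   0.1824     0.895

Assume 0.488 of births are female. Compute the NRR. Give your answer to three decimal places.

Proportion female at birth = 0.488.
Weighting each age-specific rate by interval width and survival:
  21: 1 × 0.0674 × 0.957 = 0.06450
  22: 1 × 0.0882 × 0.948 = 0.08361
  23: 1 × 0.1141 × 0.935 = 0.10668
  24: 1 × 0.1266 × 0.932 = 0.11799
  25: 1 × 0.1121 × 0.926 = 0.10380
  26: 1 × 0.1323 × 0.915 = 0.12105
  27: 1 × 0.1622 × 0.907 = 0.14712
  28: 1 × 0.1824 × 0.895 = 0.16325
Sum = 0.90800
NRR = 0.488 × 0.90800 = 0.44310

0.443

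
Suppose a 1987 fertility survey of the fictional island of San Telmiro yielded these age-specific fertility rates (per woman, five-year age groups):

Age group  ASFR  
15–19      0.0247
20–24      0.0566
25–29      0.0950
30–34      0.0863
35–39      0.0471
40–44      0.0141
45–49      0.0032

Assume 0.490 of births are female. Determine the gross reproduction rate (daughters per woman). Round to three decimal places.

0.801

Proportion female at birth = 0.490.
Sum of ASFRs = 0.0247 + 0.0566 + 0.0950 + 0.0863 + 0.0471 + 0.0141 + 0.0032 = 0.3270
TFR = 5 × 0.3270 = 1.635
GRR = 0.490 × 1.635 = 0.80115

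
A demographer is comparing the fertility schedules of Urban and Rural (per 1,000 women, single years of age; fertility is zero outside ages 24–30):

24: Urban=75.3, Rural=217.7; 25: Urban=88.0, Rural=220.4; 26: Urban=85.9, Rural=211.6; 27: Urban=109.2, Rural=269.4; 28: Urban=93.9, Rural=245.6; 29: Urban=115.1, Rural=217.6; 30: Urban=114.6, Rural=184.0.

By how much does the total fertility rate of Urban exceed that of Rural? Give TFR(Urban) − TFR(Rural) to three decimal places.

Urban:
  Sum of ASFRs = 75.3 + 88.0 + 85.9 + 109.2 + 93.9 + 115.1 + 114.6 = 682.0
  TFR = 682.0 / 1000 = 0.682
Rural:
  Sum of ASFRs = 217.7 + 220.4 + 211.6 + 269.4 + 245.6 + 217.6 + 184.0 = 1566.3
  TFR = 1566.3 / 1000 = 1.5663
Difference = 0.682 − 1.5663 = -0.8843

-0.884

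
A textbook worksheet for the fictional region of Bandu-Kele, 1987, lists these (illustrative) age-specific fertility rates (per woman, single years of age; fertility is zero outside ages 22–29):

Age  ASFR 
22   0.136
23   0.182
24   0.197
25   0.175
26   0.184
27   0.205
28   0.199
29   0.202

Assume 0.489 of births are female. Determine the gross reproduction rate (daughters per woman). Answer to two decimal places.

Proportion female at birth = 0.489.
Sum of ASFRs = 0.136 + 0.182 + 0.197 + 0.175 + 0.184 + 0.205 + 0.199 + 0.202 = 1.480
TFR = 1.48
GRR = 0.489 × 1.48 = 0.72372

0.72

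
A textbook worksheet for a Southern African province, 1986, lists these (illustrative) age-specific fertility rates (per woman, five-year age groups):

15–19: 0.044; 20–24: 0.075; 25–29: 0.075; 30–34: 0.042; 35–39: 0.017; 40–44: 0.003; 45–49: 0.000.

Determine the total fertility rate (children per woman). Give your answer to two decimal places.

Sum of ASFRs = 0.044 + 0.075 + 0.075 + 0.042 + 0.017 + 0.003 + 0.000 = 0.256
TFR = 5 × 0.256 = 1.28

1.28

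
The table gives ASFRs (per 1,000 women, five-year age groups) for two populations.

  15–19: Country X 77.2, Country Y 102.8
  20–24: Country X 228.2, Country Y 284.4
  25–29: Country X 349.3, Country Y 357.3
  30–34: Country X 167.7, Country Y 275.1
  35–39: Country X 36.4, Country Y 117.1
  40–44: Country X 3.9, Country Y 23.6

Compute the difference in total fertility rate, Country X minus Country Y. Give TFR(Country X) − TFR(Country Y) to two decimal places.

Country X:
  Sum of ASFRs = 77.2 + 228.2 + 349.3 + 167.7 + 36.4 + 3.9 = 862.7
  TFR = 5 × 862.7 / 1000 = 4.3135
Country Y:
  Sum of ASFRs = 102.8 + 284.4 + 357.3 + 275.1 + 117.1 + 23.6 = 1160.3
  TFR = 5 × 1160.3 / 1000 = 5.8015
Difference = 4.3135 − 5.8015 = -1.488

-1.49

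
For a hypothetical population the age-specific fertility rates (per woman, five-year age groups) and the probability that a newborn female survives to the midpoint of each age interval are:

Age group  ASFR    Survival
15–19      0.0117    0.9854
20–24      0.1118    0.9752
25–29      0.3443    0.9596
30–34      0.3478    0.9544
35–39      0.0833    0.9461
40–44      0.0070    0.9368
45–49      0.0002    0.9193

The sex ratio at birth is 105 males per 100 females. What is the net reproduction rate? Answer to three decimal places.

2.118

Proportion female at birth = 100 / (100 + 105) = 0.48780.
Survival-weighted fertility by age (5·fₓ·Sₓ):
  15–19: 5 × 0.0117 × 0.9854 = 0.05765
  20–24: 5 × 0.1118 × 0.9752 = 0.54514
  25–29: 5 × 0.3443 × 0.9596 = 1.65195
  30–34: 5 × 0.3478 × 0.9544 = 1.65970
  35–39: 5 × 0.0833 × 0.9461 = 0.39405
  40–44: 5 × 0.0070 × 0.9368 = 0.03279
  45–49: 5 × 0.0002 × 0.9193 = 0.00092
Sum = 4.34220
NRR = 0.48780 × 4.34220 = 2.11813
NRR > 1, so each generation more than replaces itself.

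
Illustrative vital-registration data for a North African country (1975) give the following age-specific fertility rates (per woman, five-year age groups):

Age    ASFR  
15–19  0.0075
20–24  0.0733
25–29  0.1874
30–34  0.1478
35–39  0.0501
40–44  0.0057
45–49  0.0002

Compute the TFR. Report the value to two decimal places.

Sum of ASFRs = 0.0075 + 0.0733 + 0.1874 + 0.1478 + 0.0501 + 0.0057 + 0.0002 = 0.4720
TFR = 5 × 0.4720 = 2.36

2.36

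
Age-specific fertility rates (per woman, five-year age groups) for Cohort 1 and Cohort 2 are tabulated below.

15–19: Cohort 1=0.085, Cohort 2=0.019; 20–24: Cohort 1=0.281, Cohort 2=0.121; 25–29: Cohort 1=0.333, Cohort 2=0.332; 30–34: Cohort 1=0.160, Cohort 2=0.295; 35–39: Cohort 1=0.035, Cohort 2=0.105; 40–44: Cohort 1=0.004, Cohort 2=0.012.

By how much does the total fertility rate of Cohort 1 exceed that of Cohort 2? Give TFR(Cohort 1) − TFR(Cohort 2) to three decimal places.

Cohort 1:
  Sum of ASFRs = 0.085 + 0.281 + 0.333 + 0.160 + 0.035 + 0.004 = 0.898
  TFR = 5 × 0.898 = 4.49
Cohort 2:
  Sum of ASFRs = 0.019 + 0.121 + 0.332 + 0.295 + 0.105 + 0.012 = 0.884
  TFR = 5 × 0.884 = 4.42
Difference = 4.49 − 4.42 = 0.07

0.070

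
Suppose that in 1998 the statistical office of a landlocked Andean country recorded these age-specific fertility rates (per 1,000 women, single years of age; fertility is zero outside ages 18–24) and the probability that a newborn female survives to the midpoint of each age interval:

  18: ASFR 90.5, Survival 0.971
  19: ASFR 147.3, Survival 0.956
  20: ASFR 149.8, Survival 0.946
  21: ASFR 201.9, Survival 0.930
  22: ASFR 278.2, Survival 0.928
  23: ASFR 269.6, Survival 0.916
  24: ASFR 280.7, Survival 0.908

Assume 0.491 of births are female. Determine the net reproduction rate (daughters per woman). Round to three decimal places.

Proportion female at birth = 0.491.
Survival-weighted fertility by age (1·fₓ·Sₓ):
  18: 1 × 90.5/1000 × 0.971 = 0.08788
  19: 1 × 147.3/1000 × 0.956 = 0.14082
  20: 1 × 149.8/1000 × 0.946 = 0.14171
  21: 1 × 201.9/1000 × 0.930 = 0.18777
  22: 1 × 278.2/1000 × 0.928 = 0.25817
  23: 1 × 269.6/1000 × 0.916 = 0.24695
  24: 1 × 280.7/1000 × 0.908 = 0.25488
Sum = 1.31818
NRR = 0.491 × 1.31818 = 0.64723

0.647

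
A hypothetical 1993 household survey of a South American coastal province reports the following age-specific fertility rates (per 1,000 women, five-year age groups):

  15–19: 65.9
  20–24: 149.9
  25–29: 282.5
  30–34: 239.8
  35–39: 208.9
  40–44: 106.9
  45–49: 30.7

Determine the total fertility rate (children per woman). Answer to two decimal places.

Sum of ASFRs = 65.9 + 149.9 + 282.5 + 239.8 + 208.9 + 106.9 + 30.7 = 1084.6
TFR = 5 × 1084.6 / 1000 = 5.423

5.42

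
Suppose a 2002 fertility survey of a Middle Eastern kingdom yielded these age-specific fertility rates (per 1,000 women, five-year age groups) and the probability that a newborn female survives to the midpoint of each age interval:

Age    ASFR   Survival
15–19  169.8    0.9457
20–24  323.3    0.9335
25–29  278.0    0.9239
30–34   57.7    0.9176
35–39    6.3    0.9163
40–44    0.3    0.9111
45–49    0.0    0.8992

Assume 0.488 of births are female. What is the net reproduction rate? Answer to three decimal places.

1.899

Proportion female at birth = 0.488.
Per-age-group product (5 × ASFR × survival probability):
  15–19: 5 × 169.8/1000 × 0.9457 = 0.80290
  20–24: 5 × 323.3/1000 × 0.9335 = 1.50900
  25–29: 5 × 278.0/1000 × 0.9239 = 1.28422
  30–34: 5 × 57.7/1000 × 0.9176 = 0.26473
  35–39: 5 × 6.3/1000 × 0.9163 = 0.02886
  40–44: 5 × 0.3/1000 × 0.9111 = 0.00137
  45–49: 5 × 0.0/1000 × 0.8992 = 0.00000
Sum = 3.89108
NRR = 0.488 × 3.89108 = 1.89885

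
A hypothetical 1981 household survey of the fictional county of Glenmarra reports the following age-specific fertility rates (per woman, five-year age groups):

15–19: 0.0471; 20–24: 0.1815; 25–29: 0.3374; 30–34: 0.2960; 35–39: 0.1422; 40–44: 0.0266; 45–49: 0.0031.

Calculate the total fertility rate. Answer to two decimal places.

Sum of ASFRs = 0.0471 + 0.1815 + 0.3374 + 0.2960 + 0.1422 + 0.0266 + 0.0031 = 1.0339
TFR = 5 × 1.0339 = 5.1695

5.17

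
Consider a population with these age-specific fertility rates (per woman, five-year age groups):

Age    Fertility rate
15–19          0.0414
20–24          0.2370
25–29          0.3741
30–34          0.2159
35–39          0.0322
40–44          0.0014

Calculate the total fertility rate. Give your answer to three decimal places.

4.510

Sum of ASFRs = 0.0414 + 0.2370 + 0.3741 + 0.2159 + 0.0322 + 0.0014 = 0.9020
TFR = 5 × 0.9020 = 4.51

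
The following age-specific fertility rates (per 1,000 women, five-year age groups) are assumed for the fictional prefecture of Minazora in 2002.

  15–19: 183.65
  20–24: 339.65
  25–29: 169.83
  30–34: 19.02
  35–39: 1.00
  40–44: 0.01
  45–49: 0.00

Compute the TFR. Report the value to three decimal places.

Sum of ASFRs = 183.65 + 339.65 + 169.83 + 19.02 + 1.00 + 0.01 + 0.00 = 713.16
TFR = 5 × 713.16 / 1000 = 3.5658

3.566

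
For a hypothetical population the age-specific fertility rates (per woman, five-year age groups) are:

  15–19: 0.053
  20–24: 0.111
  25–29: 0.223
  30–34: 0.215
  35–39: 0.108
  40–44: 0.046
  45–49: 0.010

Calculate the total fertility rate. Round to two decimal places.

3.83

Sum of ASFRs = 0.053 + 0.111 + 0.223 + 0.215 + 0.108 + 0.046 + 0.010 = 0.766
TFR = 5 × 0.766 = 3.83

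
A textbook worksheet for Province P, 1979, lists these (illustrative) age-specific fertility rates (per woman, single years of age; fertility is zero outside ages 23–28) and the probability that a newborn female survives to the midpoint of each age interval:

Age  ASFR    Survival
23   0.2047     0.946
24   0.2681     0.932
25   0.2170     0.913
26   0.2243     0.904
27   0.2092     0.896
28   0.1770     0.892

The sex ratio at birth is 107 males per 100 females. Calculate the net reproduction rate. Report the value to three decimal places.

0.575

Proportion female at birth = 100 / (100 + 107) = 0.48309.
Weighting each age-specific rate by interval width and survival:
  23: 1 × 0.2047 × 0.946 = 0.19365
  24: 1 × 0.2681 × 0.932 = 0.24987
  25: 1 × 0.2170 × 0.913 = 0.19812
  26: 1 × 0.2243 × 0.904 = 0.20277
  27: 1 × 0.2092 × 0.896 = 0.18744
  28: 1 × 0.1770 × 0.892 = 0.15788
Sum = 1.18973
NRR = 0.48309 × 1.18973 = 0.57475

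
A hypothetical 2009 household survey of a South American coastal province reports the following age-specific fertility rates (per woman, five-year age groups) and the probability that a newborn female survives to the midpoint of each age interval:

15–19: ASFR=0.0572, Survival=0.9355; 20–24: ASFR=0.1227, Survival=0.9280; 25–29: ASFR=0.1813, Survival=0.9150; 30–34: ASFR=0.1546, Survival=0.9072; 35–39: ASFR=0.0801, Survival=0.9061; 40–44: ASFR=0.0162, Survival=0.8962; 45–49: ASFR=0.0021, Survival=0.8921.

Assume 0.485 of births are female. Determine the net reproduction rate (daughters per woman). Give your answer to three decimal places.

1.364

Proportion female at birth = 0.485.
Weighting each age-specific rate by interval width and survival:
  15–19: 5 × 0.0572 × 0.9355 = 0.26755
  20–24: 5 × 0.1227 × 0.9280 = 0.56933
  25–29: 5 × 0.1813 × 0.9150 = 0.82945
  30–34: 5 × 0.1546 × 0.9072 = 0.70127
  35–39: 5 × 0.0801 × 0.9061 = 0.36289
  40–44: 5 × 0.0162 × 0.8962 = 0.07259
  45–49: 5 × 0.0021 × 0.8921 = 0.00937
Sum = 2.81245
NRR = 0.485 × 2.81245 = 1.36404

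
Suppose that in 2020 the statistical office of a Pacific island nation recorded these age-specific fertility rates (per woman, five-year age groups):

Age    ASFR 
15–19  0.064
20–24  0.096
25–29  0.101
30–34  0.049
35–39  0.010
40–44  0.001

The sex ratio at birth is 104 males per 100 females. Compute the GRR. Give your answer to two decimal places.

0.79

Proportion female at birth = 100 / (100 + 104) = 0.49020.
Sum of ASFRs = 0.064 + 0.096 + 0.101 + 0.049 + 0.010 + 0.001 = 0.321
TFR = 5 × 0.321 = 1.605
GRR = 0.49020 × 1.605 = 0.78677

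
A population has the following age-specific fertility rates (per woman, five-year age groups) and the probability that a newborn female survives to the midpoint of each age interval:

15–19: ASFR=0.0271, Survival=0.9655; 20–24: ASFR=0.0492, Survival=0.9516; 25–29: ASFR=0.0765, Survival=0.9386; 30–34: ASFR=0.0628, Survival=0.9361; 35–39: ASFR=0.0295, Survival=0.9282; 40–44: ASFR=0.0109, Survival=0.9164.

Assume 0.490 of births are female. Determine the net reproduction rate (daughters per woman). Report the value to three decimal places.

0.590

Proportion female at birth = 0.490.
Weighting each age-specific rate by interval width and survival:
  15–19: 5 × 0.0271 × 0.9655 = 0.13083
  20–24: 5 × 0.0492 × 0.9516 = 0.23409
  25–29: 5 × 0.0765 × 0.9386 = 0.35901
  30–34: 5 × 0.0628 × 0.9361 = 0.29394
  35–39: 5 × 0.0295 × 0.9282 = 0.13691
  40–44: 5 × 0.0109 × 0.9164 = 0.04994
Sum = 1.20472
NRR = 0.490 × 1.20472 = 0.59031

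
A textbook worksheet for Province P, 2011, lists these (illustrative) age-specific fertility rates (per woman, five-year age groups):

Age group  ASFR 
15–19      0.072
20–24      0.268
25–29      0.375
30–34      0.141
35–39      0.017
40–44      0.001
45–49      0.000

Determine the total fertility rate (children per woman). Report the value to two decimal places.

4.37

Sum of ASFRs = 0.072 + 0.268 + 0.375 + 0.141 + 0.017 + 0.001 + 0.000 = 0.874
TFR = 5 × 0.874 = 4.37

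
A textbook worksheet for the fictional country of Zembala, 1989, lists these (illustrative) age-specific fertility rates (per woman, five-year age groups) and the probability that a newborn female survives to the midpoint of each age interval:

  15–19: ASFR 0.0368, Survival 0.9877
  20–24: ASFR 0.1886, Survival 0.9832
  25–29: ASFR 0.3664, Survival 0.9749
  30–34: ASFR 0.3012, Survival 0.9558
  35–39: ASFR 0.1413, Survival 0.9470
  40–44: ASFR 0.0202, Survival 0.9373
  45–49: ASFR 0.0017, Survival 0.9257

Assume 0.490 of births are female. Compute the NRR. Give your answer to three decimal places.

2.502

Proportion female at birth = 0.490.
Each age group contributes 5 × ASFR × survival:
  15–19: 5 × 0.0368 × 0.9877 = 0.18174
  20–24: 5 × 0.1886 × 0.9832 = 0.92716
  25–29: 5 × 0.3664 × 0.9749 = 1.78602
  30–34: 5 × 0.3012 × 0.9558 = 1.43943
  35–39: 5 × 0.1413 × 0.9470 = 0.66906
  40–44: 5 × 0.0202 × 0.9373 = 0.09467
  45–49: 5 × 0.0017 × 0.9257 = 0.00787
Sum = 5.10595
NRR = 0.490 × 5.10595 = 2.50192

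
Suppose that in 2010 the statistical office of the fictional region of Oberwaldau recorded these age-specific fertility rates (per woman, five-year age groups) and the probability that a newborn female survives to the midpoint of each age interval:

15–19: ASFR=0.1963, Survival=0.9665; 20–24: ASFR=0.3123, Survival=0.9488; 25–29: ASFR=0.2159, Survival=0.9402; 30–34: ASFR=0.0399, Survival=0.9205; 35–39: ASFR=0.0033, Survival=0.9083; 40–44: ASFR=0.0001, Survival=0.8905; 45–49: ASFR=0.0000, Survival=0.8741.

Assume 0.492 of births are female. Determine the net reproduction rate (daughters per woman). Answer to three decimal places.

Proportion female at birth = 0.492.
Per-age-group product (5 × ASFR × survival probability):
  15–19: 5 × 0.1963 × 0.9665 = 0.94862
  20–24: 5 × 0.3123 × 0.9488 = 1.48155
  25–29: 5 × 0.2159 × 0.9402 = 1.01495
  30–34: 5 × 0.0399 × 0.9205 = 0.18364
  35–39: 5 × 0.0033 × 0.9083 = 0.01499
  40–44: 5 × 0.0001 × 0.8905 = 0.00045
  45–49: 5 × 0.0000 × 0.8741 = 0.00000
Sum = 3.64420
NRR = 0.492 × 3.64420 = 1.79295
NRR > 1, so each generation more than replaces itself.

1.793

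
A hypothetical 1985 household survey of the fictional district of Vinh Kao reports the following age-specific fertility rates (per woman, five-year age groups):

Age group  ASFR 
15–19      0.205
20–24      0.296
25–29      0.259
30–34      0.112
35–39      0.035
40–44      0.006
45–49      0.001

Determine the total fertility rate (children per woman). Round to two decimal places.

4.57

Sum of ASFRs = 0.205 + 0.296 + 0.259 + 0.112 + 0.035 + 0.006 + 0.001 = 0.914
TFR = 5 × 0.914 = 4.57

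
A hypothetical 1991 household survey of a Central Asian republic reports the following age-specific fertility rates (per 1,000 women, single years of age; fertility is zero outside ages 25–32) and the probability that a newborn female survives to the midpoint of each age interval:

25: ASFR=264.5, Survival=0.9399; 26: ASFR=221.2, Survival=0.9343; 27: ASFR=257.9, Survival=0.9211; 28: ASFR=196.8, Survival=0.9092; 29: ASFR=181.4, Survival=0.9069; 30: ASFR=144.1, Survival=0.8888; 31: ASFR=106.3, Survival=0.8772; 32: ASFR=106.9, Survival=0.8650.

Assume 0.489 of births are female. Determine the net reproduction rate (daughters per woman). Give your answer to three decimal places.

Proportion female at birth = 0.489.
Per-age-group product (1 × ASFR × survival probability):
  25: 1 × 264.5/1000 × 0.9399 = 0.24860
  26: 1 × 221.2/1000 × 0.9343 = 0.20667
  27: 1 × 257.9/1000 × 0.9211 = 0.23755
  28: 1 × 196.8/1000 × 0.9092 = 0.17893
  29: 1 × 181.4/1000 × 0.9069 = 0.16451
  30: 1 × 144.1/1000 × 0.8888 = 0.12808
  31: 1 × 106.3/1000 × 0.8772 = 0.09325
  32: 1 × 106.9/1000 × 0.8650 = 0.09247
Sum = 1.35006
NRR = 0.489 × 1.35006 = 0.66018

0.660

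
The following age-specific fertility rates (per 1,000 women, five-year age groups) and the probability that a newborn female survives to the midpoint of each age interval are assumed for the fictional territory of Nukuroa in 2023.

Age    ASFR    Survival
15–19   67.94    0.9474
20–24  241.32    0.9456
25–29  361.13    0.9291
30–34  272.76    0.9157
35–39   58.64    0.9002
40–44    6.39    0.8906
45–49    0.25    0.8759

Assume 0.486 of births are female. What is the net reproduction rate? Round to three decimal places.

2.276

Proportion female at birth = 0.486.
Per-age-group product (5 × ASFR × survival probability):
  15–19: 5 × 67.94/1000 × 0.9474 = 0.32183
  20–24: 5 × 241.32/1000 × 0.9456 = 1.14096
  25–29: 5 × 361.13/1000 × 0.9291 = 1.67763
  30–34: 5 × 272.76/1000 × 0.9157 = 1.24883
  35–39: 5 × 58.64/1000 × 0.9002 = 0.26394
  40–44: 5 × 6.39/1000 × 0.8906 = 0.02845
  45–49: 5 × 0.25/1000 × 0.8759 = 0.00109
Sum = 4.68273
NRR = 0.486 × 4.68273 = 2.27581
NRR > 1, so each generation more than replaces itself.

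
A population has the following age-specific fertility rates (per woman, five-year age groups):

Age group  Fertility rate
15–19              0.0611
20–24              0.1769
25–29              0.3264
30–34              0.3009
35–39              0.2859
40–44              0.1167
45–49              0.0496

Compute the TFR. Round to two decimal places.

Sum of ASFRs = 0.0611 + 0.1769 + 0.3264 + 0.3009 + 0.2859 + 0.1167 + 0.0496 = 1.3175
TFR = 5 × 1.3175 = 6.5875

6.59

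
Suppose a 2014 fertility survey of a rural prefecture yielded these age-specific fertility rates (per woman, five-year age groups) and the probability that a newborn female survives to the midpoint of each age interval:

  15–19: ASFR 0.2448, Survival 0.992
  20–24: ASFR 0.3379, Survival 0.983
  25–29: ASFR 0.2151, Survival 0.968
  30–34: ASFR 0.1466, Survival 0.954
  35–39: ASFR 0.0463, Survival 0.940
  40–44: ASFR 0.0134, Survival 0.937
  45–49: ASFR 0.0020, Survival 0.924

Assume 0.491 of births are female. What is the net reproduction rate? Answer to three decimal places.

2.408

Proportion female at birth = 0.491.
Survival-weighted fertility by age (5·fₓ·Sₓ):
  15–19: 5 × 0.2448 × 0.992 = 1.21421
  20–24: 5 × 0.3379 × 0.983 = 1.66078
  25–29: 5 × 0.2151 × 0.968 = 1.04108
  30–34: 5 × 0.1466 × 0.954 = 0.69928
  35–39: 5 × 0.0463 × 0.940 = 0.21761
  40–44: 5 × 0.0134 × 0.937 = 0.06278
  45–49: 5 × 0.0020 × 0.924 = 0.00924
Sum = 4.90498
NRR = 0.491 × 4.90498 = 2.40835
NRR > 1, so each generation more than replaces itself.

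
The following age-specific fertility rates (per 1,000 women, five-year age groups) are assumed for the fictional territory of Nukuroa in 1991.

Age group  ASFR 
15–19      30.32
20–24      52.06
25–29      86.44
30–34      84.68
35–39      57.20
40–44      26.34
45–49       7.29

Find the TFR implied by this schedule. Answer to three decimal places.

1.722

Sum of ASFRs = 30.32 + 52.06 + 86.44 + 84.68 + 57.20 + 26.34 + 7.29 = 344.33
TFR = 5 × 344.33 / 1000 = 1.72165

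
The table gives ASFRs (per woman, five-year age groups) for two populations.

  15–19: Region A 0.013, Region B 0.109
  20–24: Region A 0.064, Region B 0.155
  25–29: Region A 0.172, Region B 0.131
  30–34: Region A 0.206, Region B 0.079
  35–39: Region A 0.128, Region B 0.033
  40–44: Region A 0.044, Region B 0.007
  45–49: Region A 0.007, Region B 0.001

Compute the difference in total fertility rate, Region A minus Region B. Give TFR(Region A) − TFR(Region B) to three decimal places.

0.595

Region A:
  Sum of ASFRs = 0.013 + 0.064 + 0.172 + 0.206 + 0.128 + 0.044 + 0.007 = 0.634
  TFR = 5 × 0.634 = 3.17
Region B:
  Sum of ASFRs = 0.109 + 0.155 + 0.131 + 0.079 + 0.033 + 0.007 + 0.001 = 0.515
  TFR = 5 × 0.515 = 2.575
Difference = 3.17 − 2.575 = 0.595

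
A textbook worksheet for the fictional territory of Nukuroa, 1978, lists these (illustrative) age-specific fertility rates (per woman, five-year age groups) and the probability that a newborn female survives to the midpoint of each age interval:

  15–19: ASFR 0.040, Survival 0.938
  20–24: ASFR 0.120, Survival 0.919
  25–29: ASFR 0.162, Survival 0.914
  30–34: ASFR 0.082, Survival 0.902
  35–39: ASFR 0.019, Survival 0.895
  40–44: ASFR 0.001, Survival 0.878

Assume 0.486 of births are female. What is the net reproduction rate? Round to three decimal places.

Proportion female at birth = 0.486.
Per-age-group product (5 × ASFR × survival probability):
  15–19: 5 × 0.040 × 0.938 = 0.18760
  20–24: 5 × 0.120 × 0.919 = 0.55140
  25–29: 5 × 0.162 × 0.914 = 0.74034
  30–34: 5 × 0.082 × 0.902 = 0.36982
  35–39: 5 × 0.019 × 0.895 = 0.08503
  40–44: 5 × 0.001 × 0.878 = 0.00439
Sum = 1.93858
NRR = 0.486 × 1.93858 = 0.94215
An NRR under 1 implies long-run decline under these rates.

0.942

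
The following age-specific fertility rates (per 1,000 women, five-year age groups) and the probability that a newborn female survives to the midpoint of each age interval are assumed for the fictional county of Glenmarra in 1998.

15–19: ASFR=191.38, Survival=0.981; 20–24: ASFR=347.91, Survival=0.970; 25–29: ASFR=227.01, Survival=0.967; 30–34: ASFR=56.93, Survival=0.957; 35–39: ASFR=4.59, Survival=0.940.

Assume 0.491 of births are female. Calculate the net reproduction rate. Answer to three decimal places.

Proportion female at birth = 0.491.
Per-age-group product (5 × ASFR × survival probability):
  15–19: 5 × 191.38/1000 × 0.981 = 0.93872
  20–24: 5 × 347.91/1000 × 0.970 = 1.68736
  25–29: 5 × 227.01/1000 × 0.967 = 1.09759
  30–34: 5 × 56.93/1000 × 0.957 = 0.27241
  35–39: 5 × 4.59/1000 × 0.940 = 0.02157
Sum = 4.01765
NRR = 0.491 × 4.01765 = 1.97267

1.973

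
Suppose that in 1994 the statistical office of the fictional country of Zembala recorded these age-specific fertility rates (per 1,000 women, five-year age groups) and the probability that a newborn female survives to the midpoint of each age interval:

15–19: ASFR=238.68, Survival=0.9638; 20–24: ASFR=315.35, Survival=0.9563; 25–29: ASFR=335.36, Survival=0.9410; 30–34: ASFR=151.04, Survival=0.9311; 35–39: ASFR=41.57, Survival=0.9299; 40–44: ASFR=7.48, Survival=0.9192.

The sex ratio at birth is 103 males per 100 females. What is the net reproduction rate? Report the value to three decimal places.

Proportion female at birth = 100 / (100 + 103) = 0.49261.
Per-age-group product (5 × ASFR × survival probability):
  15–19: 5 × 238.68/1000 × 0.9638 = 1.15020
  20–24: 5 × 315.35/1000 × 0.9563 = 1.50785
  25–29: 5 × 335.36/1000 × 0.9410 = 1.57787
  30–34: 5 × 151.04/1000 × 0.9311 = 0.70317
  35–39: 5 × 41.57/1000 × 0.9299 = 0.19328
  40–44: 5 × 7.48/1000 × 0.9192 = 0.03438
Sum = 5.16675
NRR = 0.49261 × 5.16675 = 2.54519
An NRR exceeding 1 indicates intrinsic growth under these rates.

2.545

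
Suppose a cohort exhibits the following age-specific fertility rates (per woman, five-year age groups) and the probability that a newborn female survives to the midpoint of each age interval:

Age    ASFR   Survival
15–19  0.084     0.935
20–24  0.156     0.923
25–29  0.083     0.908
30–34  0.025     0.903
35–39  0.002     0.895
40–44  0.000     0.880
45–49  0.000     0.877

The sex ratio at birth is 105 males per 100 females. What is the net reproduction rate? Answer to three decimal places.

Proportion female at birth = 100 / (100 + 105) = 0.48780.
Survival-weighted fertility by age (5·fₓ·Sₓ):
  15–19: 5 × 0.084 × 0.935 = 0.39270
  20–24: 5 × 0.156 × 0.923 = 0.71994
  25–29: 5 × 0.083 × 0.908 = 0.37682
  30–34: 5 × 0.025 × 0.903 = 0.11288
  35–39: 5 × 0.002 × 0.895 = 0.00895
  40–44: 5 × 0.000 × 0.880 = 0.00000
  45–49: 5 × 0.000 × 0.877 = 0.00000
Sum = 1.61129
NRR = 0.48780 × 1.61129 = 0.78599

0.786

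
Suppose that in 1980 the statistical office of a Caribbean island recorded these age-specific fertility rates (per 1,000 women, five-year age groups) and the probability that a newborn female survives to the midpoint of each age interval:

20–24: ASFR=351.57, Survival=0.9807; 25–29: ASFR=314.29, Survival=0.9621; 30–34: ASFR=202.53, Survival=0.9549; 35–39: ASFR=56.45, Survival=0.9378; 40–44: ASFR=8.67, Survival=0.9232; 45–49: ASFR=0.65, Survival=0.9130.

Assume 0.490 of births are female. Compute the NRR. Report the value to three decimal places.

2.210

Proportion female at birth = 0.490.
Per-age-group product (5 × ASFR × survival probability):
  20–24: 5 × 351.57/1000 × 0.9807 = 1.72392
  25–29: 5 × 314.29/1000 × 0.9621 = 1.51189
  30–34: 5 × 202.53/1000 × 0.9549 = 0.96698
  35–39: 5 × 56.45/1000 × 0.9378 = 0.26469
  40–44: 5 × 8.67/1000 × 0.9232 = 0.04002
  45–49: 5 × 0.65/1000 × 0.9130 = 0.00297
Sum = 4.51047
NRR = 0.490 × 4.51047 = 2.21013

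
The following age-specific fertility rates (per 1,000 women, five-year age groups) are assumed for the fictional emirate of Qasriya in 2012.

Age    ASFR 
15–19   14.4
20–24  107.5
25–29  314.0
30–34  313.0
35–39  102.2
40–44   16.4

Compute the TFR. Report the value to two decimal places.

Sum of ASFRs = 14.4 + 107.5 + 314.0 + 313.0 + 102.2 + 16.4 = 867.5
TFR = 5 × 867.5 / 1000 = 4.3375

4.34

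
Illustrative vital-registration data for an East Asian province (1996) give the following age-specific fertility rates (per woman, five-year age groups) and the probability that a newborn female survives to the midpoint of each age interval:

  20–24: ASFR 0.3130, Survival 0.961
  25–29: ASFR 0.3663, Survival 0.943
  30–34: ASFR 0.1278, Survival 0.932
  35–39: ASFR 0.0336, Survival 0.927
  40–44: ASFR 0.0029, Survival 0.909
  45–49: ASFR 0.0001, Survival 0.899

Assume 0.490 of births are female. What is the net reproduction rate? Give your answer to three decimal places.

1.958

Proportion female at birth = 0.490.
Each age group contributes 5 × ASFR × survival:
  20–24: 5 × 0.3130 × 0.961 = 1.50397
  25–29: 5 × 0.3663 × 0.943 = 1.72710
  30–34: 5 × 0.1278 × 0.932 = 0.59555
  35–39: 5 × 0.0336 × 0.927 = 0.15574
  40–44: 5 × 0.0029 × 0.909 = 0.01318
  45–49: 5 × 0.0001 × 0.899 = 0.00045
Sum = 3.99599
NRR = 0.490 × 3.99599 = 1.95804
With NRR above 1 the population is above replacement fertility.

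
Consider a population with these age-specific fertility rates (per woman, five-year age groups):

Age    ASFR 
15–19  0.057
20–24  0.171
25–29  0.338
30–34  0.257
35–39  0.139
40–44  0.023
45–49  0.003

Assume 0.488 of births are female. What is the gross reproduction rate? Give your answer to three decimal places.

Proportion female at birth = 0.488.
Sum of ASFRs = 0.057 + 0.171 + 0.338 + 0.257 + 0.139 + 0.023 + 0.003 = 0.988
TFR = 5 × 0.988 = 4.94
GRR = 0.488 × 4.94 = 2.41072

2.411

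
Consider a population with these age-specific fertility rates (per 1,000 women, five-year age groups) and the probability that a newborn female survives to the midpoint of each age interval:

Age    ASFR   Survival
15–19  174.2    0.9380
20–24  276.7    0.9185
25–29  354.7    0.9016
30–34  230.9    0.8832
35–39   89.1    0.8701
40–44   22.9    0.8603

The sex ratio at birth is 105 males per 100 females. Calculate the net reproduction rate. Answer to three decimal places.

Proportion female at birth = 100 / (100 + 105) = 0.48780.
Each age group contributes 5 × ASFR × survival:
  15–19: 5 × 174.2/1000 × 0.9380 = 0.81700
  20–24: 5 × 276.7/1000 × 0.9185 = 1.27074
  25–29: 5 × 354.7/1000 × 0.9016 = 1.59899
  30–34: 5 × 230.9/1000 × 0.8832 = 1.01965
  35–39: 5 × 89.1/1000 × 0.8701 = 0.38763
  40–44: 5 × 22.9/1000 × 0.8603 = 0.09850
Sum = 5.19251
NRR = 0.48780 × 5.19251 = 2.53291

2.533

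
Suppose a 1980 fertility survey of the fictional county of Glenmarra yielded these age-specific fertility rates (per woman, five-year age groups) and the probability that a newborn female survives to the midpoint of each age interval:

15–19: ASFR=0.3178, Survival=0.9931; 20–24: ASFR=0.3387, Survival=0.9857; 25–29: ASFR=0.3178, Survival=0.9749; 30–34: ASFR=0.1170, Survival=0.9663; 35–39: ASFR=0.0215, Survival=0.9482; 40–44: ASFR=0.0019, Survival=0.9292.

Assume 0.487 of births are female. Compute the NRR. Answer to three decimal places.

2.665

Proportion female at birth = 0.487.
Per-age-group product (5 × ASFR × survival probability):
  15–19: 5 × 0.3178 × 0.9931 = 1.57804
  20–24: 5 × 0.3387 × 0.9857 = 1.66928
  25–29: 5 × 0.3178 × 0.9749 = 1.54912
  30–34: 5 × 0.1170 × 0.9663 = 0.56529
  35–39: 5 × 0.0215 × 0.9482 = 0.10193
  40–44: 5 × 0.0019 × 0.9292 = 0.00883
Sum = 5.47249
NRR = 0.487 × 5.47249 = 2.66510
NRR > 1, so each generation more than replaces itself.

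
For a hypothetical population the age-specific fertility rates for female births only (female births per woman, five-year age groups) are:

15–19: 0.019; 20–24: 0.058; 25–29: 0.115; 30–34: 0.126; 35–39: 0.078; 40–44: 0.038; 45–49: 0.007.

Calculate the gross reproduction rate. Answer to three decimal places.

2.205

Sum of female ASFRs = 0.019 + 0.058 + 0.115 + 0.126 + 0.078 + 0.038 + 0.007 = 0.441
GRR = 5 × 0.441 = 2.205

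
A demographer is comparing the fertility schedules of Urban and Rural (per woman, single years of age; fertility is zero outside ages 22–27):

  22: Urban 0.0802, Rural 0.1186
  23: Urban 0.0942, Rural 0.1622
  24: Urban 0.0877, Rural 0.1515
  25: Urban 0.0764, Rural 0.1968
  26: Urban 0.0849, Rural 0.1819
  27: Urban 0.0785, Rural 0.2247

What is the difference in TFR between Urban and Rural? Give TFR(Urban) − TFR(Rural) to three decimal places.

Urban:
  Sum of ASFRs = 0.0802 + 0.0942 + 0.0877 + 0.0764 + 0.0849 + 0.0785 = 0.5019
  TFR = 0.5019
Rural:
  Sum of ASFRs = 0.1186 + 0.1622 + 0.1515 + 0.1968 + 0.1819 + 0.2247 = 1.0357
  TFR = 1.0357
Difference = 0.5019 − 1.0357 = -0.5338

-0.534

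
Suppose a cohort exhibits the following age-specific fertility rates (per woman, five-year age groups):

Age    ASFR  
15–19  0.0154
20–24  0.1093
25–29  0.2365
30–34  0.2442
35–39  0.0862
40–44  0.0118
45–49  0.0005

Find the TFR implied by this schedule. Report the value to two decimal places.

3.52

Sum of ASFRs = 0.0154 + 0.1093 + 0.2365 + 0.2442 + 0.0862 + 0.0118 + 0.0005 = 0.7039
TFR = 5 × 0.7039 = 3.5195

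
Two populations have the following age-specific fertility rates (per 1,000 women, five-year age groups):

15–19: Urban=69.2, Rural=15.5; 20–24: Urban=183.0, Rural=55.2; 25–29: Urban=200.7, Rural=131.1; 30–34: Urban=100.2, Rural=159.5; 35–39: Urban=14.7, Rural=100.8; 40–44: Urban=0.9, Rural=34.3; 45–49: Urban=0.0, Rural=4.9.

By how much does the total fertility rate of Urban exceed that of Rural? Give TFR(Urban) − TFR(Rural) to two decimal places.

Urban:
  Sum of ASFRs = 69.2 + 183.0 + 200.7 + 100.2 + 14.7 + 0.9 + 0.0 = 568.7
  TFR = 5 × 568.7 / 1000 = 2.8435
Rural:
  Sum of ASFRs = 15.5 + 55.2 + 131.1 + 159.5 + 100.8 + 34.3 + 4.9 = 501.3
  TFR = 5 × 501.3 / 1000 = 2.5065
Difference = 2.8435 − 2.5065 = 0.337

0.34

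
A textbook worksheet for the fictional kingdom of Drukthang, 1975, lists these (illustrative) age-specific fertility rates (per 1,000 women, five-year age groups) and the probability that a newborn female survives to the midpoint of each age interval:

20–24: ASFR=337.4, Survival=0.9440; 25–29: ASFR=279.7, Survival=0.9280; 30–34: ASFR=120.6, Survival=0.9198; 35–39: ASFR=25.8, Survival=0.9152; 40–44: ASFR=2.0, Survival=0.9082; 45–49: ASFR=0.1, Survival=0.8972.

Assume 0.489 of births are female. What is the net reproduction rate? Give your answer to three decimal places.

Proportion female at birth = 0.489.
Per-age-group product (5 × ASFR × survival probability):
  20–24: 5 × 337.4/1000 × 0.9440 = 1.59253
  25–29: 5 × 279.7/1000 × 0.9280 = 1.29781
  30–34: 5 × 120.6/1000 × 0.9198 = 0.55464
  35–39: 5 × 25.8/1000 × 0.9152 = 0.11806
  40–44: 5 × 2.0/1000 × 0.9082 = 0.00908
  45–49: 5 × 0.1/1000 × 0.8972 = 0.00045
Sum = 3.57257
NRR = 0.489 × 3.57257 = 1.74699

1.747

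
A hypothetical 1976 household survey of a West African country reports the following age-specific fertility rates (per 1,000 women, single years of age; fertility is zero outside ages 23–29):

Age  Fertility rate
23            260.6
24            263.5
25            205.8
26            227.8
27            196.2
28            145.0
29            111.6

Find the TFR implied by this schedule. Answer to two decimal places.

Sum of ASFRs = 260.6 + 263.5 + 205.8 + 227.8 + 196.2 + 145.0 + 111.6 = 1410.5
TFR = 1410.5 / 1000 = 1.4105

1.41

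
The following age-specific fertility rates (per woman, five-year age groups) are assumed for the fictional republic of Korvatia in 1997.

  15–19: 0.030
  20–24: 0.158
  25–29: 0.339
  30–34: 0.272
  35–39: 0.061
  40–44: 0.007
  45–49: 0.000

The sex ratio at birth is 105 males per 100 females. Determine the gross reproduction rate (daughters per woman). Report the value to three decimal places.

Proportion female at birth = 100 / (100 + 105) = 0.48780.
Sum of ASFRs = 0.030 + 0.158 + 0.339 + 0.272 + 0.061 + 0.007 + 0.000 = 0.867
TFR = 5 × 0.867 = 4.335
GRR = 0.48780 × 4.335 = 2.11461

2.115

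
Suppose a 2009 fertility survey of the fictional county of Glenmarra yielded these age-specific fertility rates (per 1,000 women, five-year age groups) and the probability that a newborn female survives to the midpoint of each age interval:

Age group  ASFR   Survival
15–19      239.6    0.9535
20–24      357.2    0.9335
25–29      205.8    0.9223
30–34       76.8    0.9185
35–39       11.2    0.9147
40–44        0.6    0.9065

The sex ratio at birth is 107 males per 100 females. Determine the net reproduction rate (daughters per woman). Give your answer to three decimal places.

2.012

Proportion female at birth = 100 / (100 + 107) = 0.48309.
Weighting each age-specific rate by interval width and survival:
  15–19: 5 × 239.6/1000 × 0.9535 = 1.14229
  20–24: 5 × 357.2/1000 × 0.9335 = 1.66723
  25–29: 5 × 205.8/1000 × 0.9223 = 0.94905
  30–34: 5 × 76.8/1000 × 0.9185 = 0.35270
  35–39: 5 × 11.2/1000 × 0.9147 = 0.05122
  40–44: 5 × 0.6/1000 × 0.9065 = 0.00272
Sum = 4.16521
NRR = 0.48309 × 4.16521 = 2.01217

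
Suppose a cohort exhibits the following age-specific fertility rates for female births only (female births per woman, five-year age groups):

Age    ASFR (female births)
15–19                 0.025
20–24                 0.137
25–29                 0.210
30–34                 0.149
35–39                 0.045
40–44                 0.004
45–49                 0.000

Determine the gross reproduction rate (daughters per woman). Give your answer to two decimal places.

Sum of female ASFRs = 0.025 + 0.137 + 0.210 + 0.149 + 0.045 + 0.004 + 0.000 = 0.570
GRR = 5 × 0.570 = 2.85

2.85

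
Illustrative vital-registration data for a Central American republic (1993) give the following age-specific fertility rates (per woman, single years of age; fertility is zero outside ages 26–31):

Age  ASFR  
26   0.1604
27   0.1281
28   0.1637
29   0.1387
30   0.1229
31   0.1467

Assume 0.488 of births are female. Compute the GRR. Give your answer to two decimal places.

Proportion female at birth = 0.488.
Sum of ASFRs = 0.1604 + 0.1281 + 0.1637 + 0.1387 + 0.1229 + 0.1467 = 0.8605
TFR = 0.8605
GRR = 0.488 × 0.8605 = 0.41992

0.42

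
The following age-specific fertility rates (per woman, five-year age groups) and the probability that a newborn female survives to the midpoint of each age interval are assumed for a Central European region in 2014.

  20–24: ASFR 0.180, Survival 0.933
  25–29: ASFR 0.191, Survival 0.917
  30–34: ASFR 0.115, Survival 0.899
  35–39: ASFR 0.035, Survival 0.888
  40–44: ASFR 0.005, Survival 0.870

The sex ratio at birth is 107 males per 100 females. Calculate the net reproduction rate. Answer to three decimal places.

1.164

Proportion female at birth = 100 / (100 + 107) = 0.48309.
Survival-weighted fertility by age (5·fₓ·Sₓ):
  20–24: 5 × 0.180 × 0.933 = 0.83970
  25–29: 5 × 0.191 × 0.917 = 0.87574
  30–34: 5 × 0.115 × 0.899 = 0.51693
  35–39: 5 × 0.035 × 0.888 = 0.15540
  40–44: 5 × 0.005 × 0.870 = 0.02175
Sum = 2.40952
NRR = 0.48309 × 2.40952 = 1.16402
With NRR above 1 the population is above replacement fertility.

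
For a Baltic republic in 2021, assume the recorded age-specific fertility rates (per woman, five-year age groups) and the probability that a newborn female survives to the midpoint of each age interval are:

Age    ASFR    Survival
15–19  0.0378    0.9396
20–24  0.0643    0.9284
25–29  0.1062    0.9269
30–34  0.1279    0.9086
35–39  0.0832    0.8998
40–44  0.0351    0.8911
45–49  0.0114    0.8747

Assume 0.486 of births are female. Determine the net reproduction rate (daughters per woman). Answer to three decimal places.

1.035

Proportion female at birth = 0.486.
Survival-weighted fertility by age (5·fₓ·Sₓ):
  15–19: 5 × 0.0378 × 0.9396 = 0.17758
  20–24: 5 × 0.0643 × 0.9284 = 0.29848
  25–29: 5 × 0.1062 × 0.9269 = 0.49218
  30–34: 5 × 0.1279 × 0.9086 = 0.58105
  35–39: 5 × 0.0832 × 0.8998 = 0.37432
  40–44: 5 × 0.0351 × 0.8911 = 0.15639
  45–49: 5 × 0.0114 × 0.8747 = 0.04986
Sum = 2.12986
NRR = 0.486 × 2.12986 = 1.03511
NRR > 1, so each generation more than replaces itself.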